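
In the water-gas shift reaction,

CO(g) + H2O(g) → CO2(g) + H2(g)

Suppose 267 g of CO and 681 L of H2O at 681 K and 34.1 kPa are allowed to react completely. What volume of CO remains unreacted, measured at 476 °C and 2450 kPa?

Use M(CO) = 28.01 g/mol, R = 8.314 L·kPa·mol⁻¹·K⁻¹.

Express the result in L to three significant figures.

n(CO) = 267 / 28.01 = 9.532 mol
n(H2O) = PV/RT = (34.1 × 681) / (8.314 × 681) = 4.102 mol
For 9.532 mol CO, stoichiometry requires (1/1) × 9.532 = 9.532 mol H2O; 4.102 mol is available, so H2O is limiting.
n(CO) consumed = (1/1) × 4.102 = 4.102 mol; remaining = 9.532 − 4.102 = 5.430 mol
V(CO) = nRT/P = 5.430 × 8.314 × 749.15 / 2450 = 13.80 L

13.8 L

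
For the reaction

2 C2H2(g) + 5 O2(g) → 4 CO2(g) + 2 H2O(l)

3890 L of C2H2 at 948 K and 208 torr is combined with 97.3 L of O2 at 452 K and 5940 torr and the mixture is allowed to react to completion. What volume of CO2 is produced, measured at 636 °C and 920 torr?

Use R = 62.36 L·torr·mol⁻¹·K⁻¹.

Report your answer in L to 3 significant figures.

1010 L

n(C2H2) = PV/RT = (208 × 3890) / (62.36 × 948) = 13.69 mol
n(O2) = PV/RT = (5940 × 97.3) / (62.36 × 452) = 20.50 mol
For 13.69 mol C2H2, stoichiometry requires (5/2) × 13.69 = 34.23 mol O2; 20.50 mol is available, so O2 is limiting.
n(CO2) = (4/5) × 20.50 = 16.40 mol
V(CO2) = nRT/P = 16.40 × 62.36 × 909.15 / 920 = 1011 L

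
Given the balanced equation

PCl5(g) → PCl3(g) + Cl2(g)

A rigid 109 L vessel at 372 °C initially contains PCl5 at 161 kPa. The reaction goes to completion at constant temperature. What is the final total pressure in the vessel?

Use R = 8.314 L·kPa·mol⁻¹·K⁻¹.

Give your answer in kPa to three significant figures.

Since T and V are fixed, P_final/P_initial = n_final/n_initial = 2/1.
P_final = (2/1) × 161 = 322.0 kPa

322 kPa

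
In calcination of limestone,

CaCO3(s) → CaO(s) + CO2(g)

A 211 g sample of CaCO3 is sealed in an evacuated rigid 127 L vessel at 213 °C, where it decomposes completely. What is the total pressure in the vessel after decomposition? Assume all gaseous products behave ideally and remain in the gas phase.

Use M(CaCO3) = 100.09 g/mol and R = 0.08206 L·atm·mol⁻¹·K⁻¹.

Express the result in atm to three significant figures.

n(CaCO3) = 211 / 100.09 = 2.108 mol
n(gas produced) = (1/1) × 2.108 = 2.108 mol
P = nRT/V = 2.108 × 0.08206 × 486.15 / 127 = 0.6622 atm

0.662 atm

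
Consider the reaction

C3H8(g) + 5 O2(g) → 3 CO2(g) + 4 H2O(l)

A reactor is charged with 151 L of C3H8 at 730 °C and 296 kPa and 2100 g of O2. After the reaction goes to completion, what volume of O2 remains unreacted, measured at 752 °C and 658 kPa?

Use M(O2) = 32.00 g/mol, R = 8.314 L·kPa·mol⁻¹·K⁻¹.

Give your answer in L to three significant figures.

503 L

n(C3H8) = PV/RT = (296 × 151) / (8.314 × 1003.15) = 5.359 mol
n(O2) = 2100 / 32.00 = 65.62 mol
For 5.359 mol C3H8, stoichiometry requires (5/1) × 5.359 = 26.80 mol O2; 65.62 mol is available, so C3H8 is limiting.
n(O2) consumed = (5/1) × 5.359 = 26.80 mol; remaining = 65.62 − 26.80 = 38.82 mol
V(O2) = nRT/P = 38.82 × 8.314 × 1025.15 / 658 = 502.8 L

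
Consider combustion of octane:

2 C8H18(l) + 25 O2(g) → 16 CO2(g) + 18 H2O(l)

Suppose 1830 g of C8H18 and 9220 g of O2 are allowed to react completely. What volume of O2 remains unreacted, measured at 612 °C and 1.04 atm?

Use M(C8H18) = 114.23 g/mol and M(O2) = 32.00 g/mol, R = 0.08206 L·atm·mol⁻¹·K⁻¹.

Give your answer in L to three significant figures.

6140 L

n(C8H18) = 1830 / 114.23 = 16.02 mol
n(O2) = 9220 / 32.00 = 288.1 mol
For 16.02 mol C8H18, stoichiometry requires (25/2) × 16.02 = 200.2 mol O2; 288.1 mol is available, so C8H18 is limiting.
n(O2) consumed = (25/2) × 16.02 = 200.2 mol; remaining = 288.1 − 200.2 = 87.90 mol
V(O2) = nRT/P = 87.90 × 0.08206 × 885.15 / 1.04 = 6139 L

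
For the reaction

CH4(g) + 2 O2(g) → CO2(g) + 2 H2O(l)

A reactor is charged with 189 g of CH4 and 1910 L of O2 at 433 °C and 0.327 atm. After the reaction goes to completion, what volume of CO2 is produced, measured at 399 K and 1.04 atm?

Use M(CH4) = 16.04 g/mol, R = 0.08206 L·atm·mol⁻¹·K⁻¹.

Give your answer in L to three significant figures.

n(CH4) = 189 / 16.04 = 11.78 mol
n(O2) = PV/RT = (0.327 × 1910) / (0.08206 × 706.15) = 10.78 mol
For 11.78 mol CH4, stoichiometry requires (2/1) × 11.78 = 23.56 mol O2; 10.78 mol is available, so O2 is limiting.
n(CO2) = (1/2) × 10.78 = 5.390 mol
V(CO2) = nRT/P = 5.390 × 0.08206 × 399 / 1.04 = 169.7 L

170 L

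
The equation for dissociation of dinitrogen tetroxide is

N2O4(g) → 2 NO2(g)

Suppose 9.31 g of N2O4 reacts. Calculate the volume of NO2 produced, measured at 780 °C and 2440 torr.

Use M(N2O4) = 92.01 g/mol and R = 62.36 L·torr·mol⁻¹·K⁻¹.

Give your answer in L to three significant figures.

n(N2O4) = 9.310 / 92.01 = 0.1012 mol
n(NO2) = (2/1) × 0.1012 = 0.2024 mol
V = nRT/P = 0.2024 × 62.36 × 1053.15 / 2440 = 5.448 L

5.45 L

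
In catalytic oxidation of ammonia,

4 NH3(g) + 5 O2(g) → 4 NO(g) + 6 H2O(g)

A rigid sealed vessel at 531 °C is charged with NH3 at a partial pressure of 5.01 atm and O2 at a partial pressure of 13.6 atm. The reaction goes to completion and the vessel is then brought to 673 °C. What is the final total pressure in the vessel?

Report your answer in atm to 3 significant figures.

23.4 atm

With V and T fixed, P_i ∝ n_i, so the mole ratios apply directly to partial pressures at 531 °C.
P(O2) required for 5.01 atm of NH3 = (5/4) × 5.01 = 6.262 atm; available 13.6 atm, so NH3 is limiting.
P(O2) remaining = 13.6 − (5/4) × 5.01 = 7.338 atm
P(gaseous products) = (4+6)/4 × 5.01 = 12.52 atm
P_total at 531 °C = 7.338 + 12.52 = 19.86 atm
Scaling to 673 °C: P = 19.86 × 946.15/804.15 = 23.37 atm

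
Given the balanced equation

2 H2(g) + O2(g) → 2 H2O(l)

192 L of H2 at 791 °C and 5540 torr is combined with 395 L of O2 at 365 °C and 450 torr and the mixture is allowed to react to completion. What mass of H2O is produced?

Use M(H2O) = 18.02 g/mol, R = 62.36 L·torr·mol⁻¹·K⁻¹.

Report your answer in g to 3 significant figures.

n(H2) = PV/RT = (5540 × 192) / (62.36 × 1064.15) = 16.03 mol
n(O2) = PV/RT = (450 × 395) / (62.36 × 638.15) = 4.467 mol
For 16.03 mol H2, stoichiometry requires (1/2) × 16.03 = 8.015 mol O2; 4.467 mol is available, so O2 is limiting.
n(H2O) = (2/1) × 4.467 = 8.934 mol
m(H2O) = 8.934 × 18.02 = 161.0 g

161 g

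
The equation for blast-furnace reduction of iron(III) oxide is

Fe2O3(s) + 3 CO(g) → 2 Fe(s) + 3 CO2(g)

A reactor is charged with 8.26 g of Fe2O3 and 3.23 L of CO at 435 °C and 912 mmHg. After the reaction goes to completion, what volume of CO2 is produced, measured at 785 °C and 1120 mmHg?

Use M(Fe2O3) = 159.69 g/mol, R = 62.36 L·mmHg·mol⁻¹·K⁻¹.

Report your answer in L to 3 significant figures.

3.93 L

n(Fe2O3) = 8.26 / 159.69 = 0.05173 mol
n(CO) = PV/RT = (912 × 3.23) / (62.36 × 708.15) = 0.06671 mol
For 0.05173 mol Fe2O3, stoichiometry requires (3/1) × 0.05173 = 0.1552 mol CO; 0.06671 mol is available, so CO is limiting.
n(CO2) = (3/3) × 0.06671 = 0.06671 mol
V(CO2) = nRT/P = 0.06671 × 62.36 × 1058.15 / 1120 = 3.930 L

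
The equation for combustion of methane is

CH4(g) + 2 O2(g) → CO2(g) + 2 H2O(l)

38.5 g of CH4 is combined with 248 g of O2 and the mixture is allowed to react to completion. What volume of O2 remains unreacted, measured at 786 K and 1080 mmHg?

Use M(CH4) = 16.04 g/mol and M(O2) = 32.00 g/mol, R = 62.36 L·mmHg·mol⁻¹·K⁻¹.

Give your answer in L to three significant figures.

n(CH4) = 38.5 / 16.04 = 2.400 mol
n(O2) = 248 / 32.00 = 7.750 mol
For 2.400 mol CH4, stoichiometry requires (2/1) × 2.400 = 4.800 mol O2; 7.750 mol is available, so CH4 is limiting.
n(O2) consumed = (2/1) × 2.400 = 4.800 mol; remaining = 7.750 − 4.800 = 2.950 mol
V(O2) = nRT/P = 2.950 × 62.36 × 786 / 1080 = 133.9 L

134 L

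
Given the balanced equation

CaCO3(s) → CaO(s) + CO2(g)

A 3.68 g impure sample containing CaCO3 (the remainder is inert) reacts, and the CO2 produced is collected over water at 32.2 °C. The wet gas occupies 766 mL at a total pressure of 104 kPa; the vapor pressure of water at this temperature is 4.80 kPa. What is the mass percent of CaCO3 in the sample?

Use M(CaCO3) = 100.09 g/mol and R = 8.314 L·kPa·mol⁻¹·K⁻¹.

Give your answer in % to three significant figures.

81.4 %

P(CO2) = 104 − 4.80 = 99.20 kPa
n(CO2) = PV/RT = (99.20 × 0.7660) / (8.314 × 305.35) = 0.02993 mol
n(CaCO3) = (1/1) × 0.02993 = 0.02993 mol
m(CaCO3) = 0.02993 × 100.09 = 2.996 g
%CaCO3 = 2.996 / 3.68 × 100 = 81.41%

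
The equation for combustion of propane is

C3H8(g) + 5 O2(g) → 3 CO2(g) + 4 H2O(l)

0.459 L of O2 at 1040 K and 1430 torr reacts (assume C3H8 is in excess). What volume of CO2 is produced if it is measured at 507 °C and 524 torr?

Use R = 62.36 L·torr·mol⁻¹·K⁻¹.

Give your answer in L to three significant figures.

0.564 L

n(O2) = PV/RT = (1430 × 0.459) / (62.36 × 1040) = 0.01012 mol
n(CO2) = (3/5) × 0.01012 = 0.006072 mol
V = nRT/P = 0.006072 × 62.36 × 780.15 / 524 = 0.5637 L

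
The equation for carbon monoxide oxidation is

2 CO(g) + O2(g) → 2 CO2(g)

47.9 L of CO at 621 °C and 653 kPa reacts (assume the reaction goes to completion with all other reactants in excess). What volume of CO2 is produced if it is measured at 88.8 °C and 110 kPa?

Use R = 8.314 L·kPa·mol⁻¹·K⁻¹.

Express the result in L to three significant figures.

n(CO) = PV/RT = (653 × 47.9) / (8.314 × 894.15) = 4.208 mol
n(CO2) = (2/2) × 4.208 = 4.208 mol
V = nRT/P = 4.208 × 8.314 × 361.95 / 110 = 115.1 L

115 L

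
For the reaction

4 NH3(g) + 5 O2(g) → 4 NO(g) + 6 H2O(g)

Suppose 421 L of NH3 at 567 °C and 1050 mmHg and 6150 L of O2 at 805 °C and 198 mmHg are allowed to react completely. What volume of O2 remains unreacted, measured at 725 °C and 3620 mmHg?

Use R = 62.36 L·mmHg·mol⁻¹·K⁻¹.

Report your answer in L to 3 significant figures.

130 L

n(NH3) = PV/RT = (1050 × 421) / (62.36 × 840.15) = 8.437 mol
n(O2) = PV/RT = (198 × 6150) / (62.36 × 1078.15) = 18.11 mol
For 8.437 mol NH3, stoichiometry requires (5/4) × 8.437 = 10.55 mol O2; 18.11 mol is available, so NH3 is limiting.
n(O2) consumed = (5/4) × 8.437 = 10.55 mol; remaining = 18.11 − 10.55 = 7.560 mol
V(O2) = nRT/P = 7.560 × 62.36 × 998.15 / 3620 = 130.0 L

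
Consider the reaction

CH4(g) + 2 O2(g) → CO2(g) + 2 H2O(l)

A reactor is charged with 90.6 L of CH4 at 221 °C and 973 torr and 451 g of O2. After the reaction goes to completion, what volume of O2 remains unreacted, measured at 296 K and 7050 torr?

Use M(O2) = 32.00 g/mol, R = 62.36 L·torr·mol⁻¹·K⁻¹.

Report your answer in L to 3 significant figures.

n(CH4) = PV/RT = (973 × 90.6) / (62.36 × 494.15) = 2.861 mol
n(O2) = 451 / 32.00 = 14.09 mol
For 2.861 mol CH4, stoichiometry requires (2/1) × 2.861 = 5.722 mol O2; 14.09 mol is available, so CH4 is limiting.
n(O2) consumed = (2/1) × 2.861 = 5.722 mol; remaining = 14.09 − 5.722 = 8.368 mol
V(O2) = nRT/P = 8.368 × 62.36 × 296 / 7050 = 21.91 L

21.9 L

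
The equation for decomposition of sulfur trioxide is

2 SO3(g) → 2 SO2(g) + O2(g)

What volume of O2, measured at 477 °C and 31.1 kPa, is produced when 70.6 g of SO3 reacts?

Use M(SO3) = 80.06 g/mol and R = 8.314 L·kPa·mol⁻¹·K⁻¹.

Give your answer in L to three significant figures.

n(SO3) = 70.60 / 80.06 = 0.8818 mol
n(O2) = (1/2) × 0.8818 = 0.4409 mol
V = nRT/P = 0.4409 × 8.314 × 750.15 / 31.1 = 88.42 L

88.4 L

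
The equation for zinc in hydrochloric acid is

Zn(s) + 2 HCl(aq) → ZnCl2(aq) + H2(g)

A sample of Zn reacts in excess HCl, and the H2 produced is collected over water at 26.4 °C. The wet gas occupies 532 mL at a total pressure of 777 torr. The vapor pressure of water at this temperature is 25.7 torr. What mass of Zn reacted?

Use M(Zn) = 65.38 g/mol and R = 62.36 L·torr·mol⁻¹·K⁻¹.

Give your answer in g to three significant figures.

P(H2) = 777 − 25.7 = 751.3 torr
n(H2) = PV/RT = (751.3 × 0.5320) / (62.36 × 299.55) = 0.02140 mol
n(Zn) = (1/1) × 0.02140 = 0.02140 mol
m(Zn) = 0.02140 × 65.38 = 1.399 g

1.40 g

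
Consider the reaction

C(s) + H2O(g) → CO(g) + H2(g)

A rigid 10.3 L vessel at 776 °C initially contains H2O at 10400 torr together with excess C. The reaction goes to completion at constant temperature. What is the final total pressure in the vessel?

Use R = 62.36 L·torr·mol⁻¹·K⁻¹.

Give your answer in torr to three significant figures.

Rigid vessel, constant T ⇒ P scales with total gas moles (1 → 2).
P_final = (2/1) × 10400 = 20800 torr

20800 torr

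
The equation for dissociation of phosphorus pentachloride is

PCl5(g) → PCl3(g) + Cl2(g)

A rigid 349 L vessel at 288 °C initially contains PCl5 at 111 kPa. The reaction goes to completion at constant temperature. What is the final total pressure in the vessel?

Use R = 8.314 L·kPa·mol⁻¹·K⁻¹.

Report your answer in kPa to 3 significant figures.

At constant T and V, P ∝ n(gas): 1 mol gas → 2 mol gas.
P_final = (2/1) × 111 = 222.0 kPa

222 kPa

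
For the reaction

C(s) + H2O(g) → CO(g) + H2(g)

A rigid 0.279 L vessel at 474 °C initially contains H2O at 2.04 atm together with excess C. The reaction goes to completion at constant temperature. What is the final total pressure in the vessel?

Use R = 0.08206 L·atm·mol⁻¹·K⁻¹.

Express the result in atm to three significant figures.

Rigid vessel, constant T ⇒ P scales with total gas moles (1 → 2).
P_final = (2/1) × 2.04 = 4.080 atm

4.08 atm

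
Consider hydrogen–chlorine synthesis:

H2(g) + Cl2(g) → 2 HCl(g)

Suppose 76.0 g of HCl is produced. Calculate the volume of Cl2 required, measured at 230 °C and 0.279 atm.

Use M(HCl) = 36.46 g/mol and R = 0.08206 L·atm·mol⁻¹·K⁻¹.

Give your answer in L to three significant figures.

154 L

n(HCl) = 76.00 / 36.46 = 2.084 mol
n(Cl2) = (1/2) × 2.084 = 1.042 mol
V = nRT/P = 1.042 × 0.08206 × 503.15 / 0.279 = 154.2 L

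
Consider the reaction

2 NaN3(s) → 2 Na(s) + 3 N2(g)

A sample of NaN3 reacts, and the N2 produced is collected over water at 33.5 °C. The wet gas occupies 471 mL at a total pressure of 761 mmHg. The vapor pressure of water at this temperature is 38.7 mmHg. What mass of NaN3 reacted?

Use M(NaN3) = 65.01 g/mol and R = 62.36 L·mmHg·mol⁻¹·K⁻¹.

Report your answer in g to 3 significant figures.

P(N2) = 761 − 38.7 = 722.3 mmHg
n(N2) = PV/RT = (722.3 × 0.4710) / (62.36 × 306.65) = 0.01779 mol
n(NaN3) = (2/3) × 0.01779 = 0.01186 mol
m(NaN3) = 0.01186 × 65.01 = 0.7710 g

0.771 g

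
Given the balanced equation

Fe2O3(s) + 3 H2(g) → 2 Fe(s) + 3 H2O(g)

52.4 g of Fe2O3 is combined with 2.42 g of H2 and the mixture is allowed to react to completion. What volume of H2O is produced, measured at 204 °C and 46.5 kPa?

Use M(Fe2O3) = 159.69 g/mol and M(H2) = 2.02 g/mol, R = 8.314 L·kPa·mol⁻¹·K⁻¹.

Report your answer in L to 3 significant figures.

n(Fe2O3) = 52.4 / 159.69 = 0.3281 mol
n(H2) = 2.42 / 2.02 = 1.198 mol
For 0.3281 mol Fe2O3, stoichiometry requires (3/1) × 0.3281 = 0.9843 mol H2; 1.198 mol is available, so Fe2O3 is limiting.
n(H2O) = (3/1) × 0.3281 = 0.9843 mol
V(H2O) = nRT/P = 0.9843 × 8.314 × 477.15 / 46.5 = 83.97 L

84.0 L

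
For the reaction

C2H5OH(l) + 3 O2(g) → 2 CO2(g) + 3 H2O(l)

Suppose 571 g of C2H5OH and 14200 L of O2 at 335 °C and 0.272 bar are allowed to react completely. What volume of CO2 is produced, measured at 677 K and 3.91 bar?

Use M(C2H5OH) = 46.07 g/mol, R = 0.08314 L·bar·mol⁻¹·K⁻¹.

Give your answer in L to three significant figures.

357 L

n(C2H5OH) = 571 / 46.07 = 12.39 mol
n(O2) = PV/RT = (0.272 × 14200) / (0.08314 × 608.15) = 76.39 mol
For 12.39 mol C2H5OH, stoichiometry requires (3/1) × 12.39 = 37.17 mol O2; 76.39 mol is available, so C2H5OH is limiting.
n(CO2) = (2/1) × 12.39 = 24.78 mol
V(CO2) = nRT/P = 24.78 × 0.08314 × 677 / 3.91 = 356.7 L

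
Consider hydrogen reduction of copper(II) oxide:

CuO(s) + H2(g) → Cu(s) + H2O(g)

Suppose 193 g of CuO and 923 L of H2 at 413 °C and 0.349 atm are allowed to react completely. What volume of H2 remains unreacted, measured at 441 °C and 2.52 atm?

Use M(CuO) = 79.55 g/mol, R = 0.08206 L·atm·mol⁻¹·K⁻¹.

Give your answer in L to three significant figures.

76.6 L

n(CuO) = 193 / 79.55 = 2.426 mol
n(H2) = PV/RT = (0.349 × 923) / (0.08206 × 686.15) = 5.721 mol
For 2.426 mol CuO, stoichiometry requires (1/1) × 2.426 = 2.426 mol H2; 5.721 mol is available, so CuO is limiting.
n(H2) consumed = (1/1) × 2.426 = 2.426 mol; remaining = 5.721 − 2.426 = 3.295 mol
V(H2) = nRT/P = 3.295 × 0.08206 × 714.15 / 2.52 = 76.63 L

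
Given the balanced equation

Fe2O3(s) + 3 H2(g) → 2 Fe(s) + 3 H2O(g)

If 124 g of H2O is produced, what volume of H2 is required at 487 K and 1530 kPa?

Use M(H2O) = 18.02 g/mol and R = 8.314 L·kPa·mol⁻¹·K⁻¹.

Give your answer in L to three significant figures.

n(H2O) = 124.0 / 18.02 = 6.881 mol
n(H2) = (3/3) × 6.881 = 6.881 mol
V = nRT/P = 6.881 × 8.314 × 487 / 1530 = 18.21 L

18.2 L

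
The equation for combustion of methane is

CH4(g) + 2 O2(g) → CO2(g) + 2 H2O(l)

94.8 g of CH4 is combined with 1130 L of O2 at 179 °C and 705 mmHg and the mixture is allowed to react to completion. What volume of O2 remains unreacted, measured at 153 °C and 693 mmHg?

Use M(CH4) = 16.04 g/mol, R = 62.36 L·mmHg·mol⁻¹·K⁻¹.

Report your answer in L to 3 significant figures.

n(CH4) = 94.8 / 16.04 = 5.910 mol
n(O2) = PV/RT = (705 × 1130) / (62.36 × 452.15) = 28.25 mol
For 5.910 mol CH4, stoichiometry requires (2/1) × 5.910 = 11.82 mol O2; 28.25 mol is available, so CH4 is limiting.
n(O2) consumed = (2/1) × 5.910 = 11.82 mol; remaining = 28.25 − 11.82 = 16.43 mol
V(O2) = nRT/P = 16.43 × 62.36 × 426.15 / 693 = 630.0 L

630 L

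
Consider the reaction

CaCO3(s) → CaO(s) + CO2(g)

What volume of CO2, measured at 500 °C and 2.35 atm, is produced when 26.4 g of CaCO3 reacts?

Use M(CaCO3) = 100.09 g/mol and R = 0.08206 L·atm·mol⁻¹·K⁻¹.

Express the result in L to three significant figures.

n(CaCO3) = 26.40 / 100.09 = 0.2638 mol
n(CO2) = (1/1) × 0.2638 = 0.2638 mol
V = nRT/P = 0.2638 × 0.08206 × 773.15 / 2.35 = 7.122 L

7.12 L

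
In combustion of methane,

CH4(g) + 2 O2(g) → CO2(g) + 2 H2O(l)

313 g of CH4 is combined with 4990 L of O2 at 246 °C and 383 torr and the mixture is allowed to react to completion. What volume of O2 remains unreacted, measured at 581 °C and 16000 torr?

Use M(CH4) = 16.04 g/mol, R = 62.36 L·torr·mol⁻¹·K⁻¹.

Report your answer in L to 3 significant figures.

66.6 L

n(CH4) = 313 / 16.04 = 19.51 mol
n(O2) = PV/RT = (383 × 4990) / (62.36 × 519.15) = 59.03 mol
For 19.51 mol CH4, stoichiometry requires (2/1) × 19.51 = 39.02 mol O2; 59.03 mol is available, so CH4 is limiting.
n(O2) consumed = (2/1) × 19.51 = 39.02 mol; remaining = 59.03 − 39.02 = 20.01 mol
V(O2) = nRT/P = 20.01 × 62.36 × 854.15 / 16000 = 66.61 L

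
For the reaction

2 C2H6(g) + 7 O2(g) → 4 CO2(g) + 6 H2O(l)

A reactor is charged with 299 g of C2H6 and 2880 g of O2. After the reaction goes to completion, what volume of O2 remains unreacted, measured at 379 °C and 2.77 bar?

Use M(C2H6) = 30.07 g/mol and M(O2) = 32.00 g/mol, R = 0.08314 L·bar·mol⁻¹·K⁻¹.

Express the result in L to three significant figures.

1080 L

n(C2H6) = 299 / 30.07 = 9.943 mol
n(O2) = 2880 / 32.00 = 90.00 mol
For 9.943 mol C2H6, stoichiometry requires (7/2) × 9.943 = 34.80 mol O2; 90.00 mol is available, so C2H6 is limiting.
n(O2) consumed = (7/2) × 9.943 = 34.80 mol; remaining = 90.00 − 34.80 = 55.20 mol
V(O2) = nRT/P = 55.20 × 0.08314 × 652.15 / 2.77 = 1080 L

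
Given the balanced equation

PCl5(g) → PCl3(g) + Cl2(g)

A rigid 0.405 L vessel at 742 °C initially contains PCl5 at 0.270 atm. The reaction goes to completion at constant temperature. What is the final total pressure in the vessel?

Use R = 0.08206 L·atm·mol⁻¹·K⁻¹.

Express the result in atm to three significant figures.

0.540 atm

Rigid vessel, constant T ⇒ P scales with total gas moles (1 → 2).
P_final = (2/1) × 0.270 = 0.5400 atm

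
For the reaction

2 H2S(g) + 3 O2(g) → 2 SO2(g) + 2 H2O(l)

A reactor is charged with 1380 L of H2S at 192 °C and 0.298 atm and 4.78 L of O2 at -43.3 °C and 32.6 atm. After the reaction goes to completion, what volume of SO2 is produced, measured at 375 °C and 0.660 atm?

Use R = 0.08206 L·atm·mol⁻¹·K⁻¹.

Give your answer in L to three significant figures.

444 L

n(H2S) = PV/RT = (0.298 × 1380) / (0.08206 × 465.15) = 10.77 mol
n(O2) = PV/RT = (32.6 × 4.78) / (0.08206 × 229.85) = 8.262 mol
For 10.77 mol H2S, stoichiometry requires (3/2) × 10.77 = 16.16 mol O2; 8.262 mol is available, so O2 is limiting.
n(SO2) = (2/3) × 8.262 = 5.508 mol
V(SO2) = nRT/P = 5.508 × 0.08206 × 648.15 / 0.660 = 443.9 L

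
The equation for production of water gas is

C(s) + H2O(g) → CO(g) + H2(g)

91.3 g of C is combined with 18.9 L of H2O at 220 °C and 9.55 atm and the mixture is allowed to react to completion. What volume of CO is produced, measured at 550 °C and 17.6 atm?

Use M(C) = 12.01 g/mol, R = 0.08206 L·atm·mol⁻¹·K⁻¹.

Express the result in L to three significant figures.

n(C) = 91.3 / 12.01 = 7.602 mol
n(H2O) = PV/RT = (9.55 × 18.9) / (0.08206 × 493.15) = 4.460 mol
For 7.602 mol C, stoichiometry requires (1/1) × 7.602 = 7.602 mol H2O; 4.460 mol is available, so H2O is limiting.
n(CO) = (1/1) × 4.460 = 4.460 mol
V(CO) = nRT/P = 4.460 × 0.08206 × 823.15 / 17.6 = 17.12 L

17.1 L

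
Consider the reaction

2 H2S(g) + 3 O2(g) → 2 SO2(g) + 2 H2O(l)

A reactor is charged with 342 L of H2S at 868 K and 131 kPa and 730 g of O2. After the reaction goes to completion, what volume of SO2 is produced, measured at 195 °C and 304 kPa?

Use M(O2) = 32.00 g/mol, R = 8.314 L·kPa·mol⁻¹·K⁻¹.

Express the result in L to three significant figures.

79.5 L

n(H2S) = PV/RT = (131 × 342) / (8.314 × 868) = 6.208 mol
n(O2) = 730 / 32.00 = 22.81 mol
For 6.208 mol H2S, stoichiometry requires (3/2) × 6.208 = 9.312 mol O2; 22.81 mol is available, so H2S is limiting.
n(SO2) = (2/2) × 6.208 = 6.208 mol
V(SO2) = nRT/P = 6.208 × 8.314 × 468.15 / 304 = 79.48 L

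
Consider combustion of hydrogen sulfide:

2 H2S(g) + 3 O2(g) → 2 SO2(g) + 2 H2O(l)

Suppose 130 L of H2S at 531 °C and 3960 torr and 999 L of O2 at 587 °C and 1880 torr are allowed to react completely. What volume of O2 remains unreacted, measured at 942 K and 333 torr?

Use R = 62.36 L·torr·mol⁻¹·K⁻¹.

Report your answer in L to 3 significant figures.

3460 L

n(H2S) = PV/RT = (3960 × 130) / (62.36 × 804.15) = 10.27 mol
n(O2) = PV/RT = (1880 × 999) / (62.36 × 860.15) = 35.01 mol
For 10.27 mol H2S, stoichiometry requires (3/2) × 10.27 = 15.40 mol O2; 35.01 mol is available, so H2S is limiting.
n(O2) consumed = (3/2) × 10.27 = 15.40 mol; remaining = 35.01 − 15.40 = 19.61 mol
V(O2) = nRT/P = 19.61 × 62.36 × 942 / 333 = 3459 L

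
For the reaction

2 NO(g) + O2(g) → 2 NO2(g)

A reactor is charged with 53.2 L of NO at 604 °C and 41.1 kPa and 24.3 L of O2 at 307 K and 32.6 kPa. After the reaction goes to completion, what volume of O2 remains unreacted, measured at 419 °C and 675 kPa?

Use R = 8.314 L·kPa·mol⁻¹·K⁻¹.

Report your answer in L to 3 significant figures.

n(NO) = PV/RT = (41.1 × 53.2) / (8.314 × 877.15) = 0.2998 mol
n(O2) = PV/RT = (32.6 × 24.3) / (8.314 × 307) = 0.3104 mol
For 0.2998 mol NO, stoichiometry requires (1/2) × 0.2998 = 0.1499 mol O2; 0.3104 mol is available, so NO is limiting.
n(O2) consumed = (1/2) × 0.2998 = 0.1499 mol; remaining = 0.3104 − 0.1499 = 0.1605 mol
V(O2) = nRT/P = 0.1605 × 8.314 × 692.15 / 675 = 1.368 L

1.37 L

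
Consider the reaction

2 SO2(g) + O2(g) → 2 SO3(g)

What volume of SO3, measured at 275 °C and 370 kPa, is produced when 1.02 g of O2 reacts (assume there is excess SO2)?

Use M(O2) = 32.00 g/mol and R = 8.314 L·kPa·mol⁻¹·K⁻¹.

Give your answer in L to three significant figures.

n(O2) = 1.020 / 32.00 = 0.03188 mol
n(SO3) = (2/1) × 0.03188 = 0.06376 mol
V = nRT/P = 0.06376 × 8.314 × 548.15 / 370 = 0.7853 L

0.785 L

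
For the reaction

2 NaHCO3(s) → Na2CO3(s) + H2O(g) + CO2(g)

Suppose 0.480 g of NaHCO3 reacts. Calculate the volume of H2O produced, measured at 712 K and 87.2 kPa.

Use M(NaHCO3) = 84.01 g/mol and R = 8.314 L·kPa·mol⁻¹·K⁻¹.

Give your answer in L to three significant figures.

n(NaHCO3) = 0.4800 / 84.01 = 0.005714 mol
n(H2O) = (1/2) × 0.005714 = 0.002857 mol
V = nRT/P = 0.002857 × 8.314 × 712 / 87.2 = 0.1939 L

0.194 L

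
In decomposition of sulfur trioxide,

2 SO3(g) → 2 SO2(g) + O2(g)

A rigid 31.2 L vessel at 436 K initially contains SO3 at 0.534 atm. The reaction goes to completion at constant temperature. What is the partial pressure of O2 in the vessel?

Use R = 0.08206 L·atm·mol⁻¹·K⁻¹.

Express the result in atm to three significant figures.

n(SO3)₀ = PV/RT = (0.534 × 31.2) / (0.08206 × 436) = 0.4657 mol
n(O2) = (1/2) × 0.4657 = 0.2329 mol
P(O2) = nRT/V = 0.2329 × 0.08206 × 436 / 31.2 = 0.2671 atm

0.267 atm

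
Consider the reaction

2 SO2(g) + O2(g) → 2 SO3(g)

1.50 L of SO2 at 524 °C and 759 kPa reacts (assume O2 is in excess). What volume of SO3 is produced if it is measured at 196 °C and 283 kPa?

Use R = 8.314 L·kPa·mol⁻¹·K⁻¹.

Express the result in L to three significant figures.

n(SO2) = PV/RT = (759 × 1.50) / (8.314 × 797.15) = 0.1718 mol
n(SO3) = (2/2) × 0.1718 = 0.1718 mol
V = nRT/P = 0.1718 × 8.314 × 469.15 / 283 = 2.368 L

2.37 L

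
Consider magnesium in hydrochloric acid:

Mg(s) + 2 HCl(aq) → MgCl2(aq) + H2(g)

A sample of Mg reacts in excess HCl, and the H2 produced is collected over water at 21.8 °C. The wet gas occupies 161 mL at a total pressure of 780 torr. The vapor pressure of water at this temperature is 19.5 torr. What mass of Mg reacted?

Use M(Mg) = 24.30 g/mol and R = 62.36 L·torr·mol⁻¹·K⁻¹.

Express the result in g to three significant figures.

P(H2) = 780 − 19.5 = 760.5 torr
n(H2) = PV/RT = (760.5 × 0.1610) / (62.36 × 294.95) = 0.006657 mol
n(Mg) = (1/1) × 0.006657 = 0.006657 mol
m(Mg) = 0.006657 × 24.30 = 0.1618 g

0.162 g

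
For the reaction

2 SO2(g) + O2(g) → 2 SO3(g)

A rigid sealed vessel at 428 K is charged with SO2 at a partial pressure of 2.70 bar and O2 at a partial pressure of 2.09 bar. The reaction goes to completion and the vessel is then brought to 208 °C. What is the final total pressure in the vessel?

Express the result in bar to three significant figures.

3.87 bar

Because the vessel is rigid and T is held at 428 K, work the stoichiometry in partial pressures (P_i = n_iRT/V).
P(O2) required for 2.70 bar of SO2 = (1/2) × 2.70 = 1.350 bar; available 2.09 bar, so SO2 is limiting.
P(O2) remaining = 2.09 − (1/2) × 2.70 = 0.7400 bar
P(gaseous products) = (2)/2 × 2.70 = 2.700 bar
P_total at 428 K = 0.7400 + 2.700 = 3.440 bar
Scaling to 208 °C: P = 3.440 × 481.15/428 = 3.867 bar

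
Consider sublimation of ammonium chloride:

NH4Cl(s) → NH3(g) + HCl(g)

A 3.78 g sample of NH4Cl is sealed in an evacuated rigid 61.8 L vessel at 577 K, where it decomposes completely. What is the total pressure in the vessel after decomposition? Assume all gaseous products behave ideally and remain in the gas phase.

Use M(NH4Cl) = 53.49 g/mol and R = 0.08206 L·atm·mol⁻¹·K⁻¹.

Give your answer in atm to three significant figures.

0.108 atm

n(NH4Cl) = 3.78 / 53.49 = 0.07067 mol
n(gas produced) = (2/1) × 0.07067 = 0.1413 mol
P = nRT/V = 0.1413 × 0.08206 × 577 / 61.8 = 0.1083 atm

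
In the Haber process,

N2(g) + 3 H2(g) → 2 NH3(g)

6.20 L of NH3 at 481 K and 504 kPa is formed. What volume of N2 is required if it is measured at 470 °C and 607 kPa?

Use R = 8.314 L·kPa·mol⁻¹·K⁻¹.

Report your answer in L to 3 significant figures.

n(NH3) = PV/RT = (504 × 6.20) / (8.314 × 481) = 0.7814 mol
n(N2) = (1/2) × 0.7814 = 0.3907 mol
V = nRT/P = 0.3907 × 8.314 × 743.15 / 607 = 3.977 L

3.98 L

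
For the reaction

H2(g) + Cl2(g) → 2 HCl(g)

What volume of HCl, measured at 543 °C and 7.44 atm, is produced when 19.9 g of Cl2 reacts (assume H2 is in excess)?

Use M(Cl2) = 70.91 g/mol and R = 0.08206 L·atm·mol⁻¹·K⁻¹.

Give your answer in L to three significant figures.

n(Cl2) = 19.90 / 70.91 = 0.2806 mol
n(HCl) = (2/1) × 0.2806 = 0.5612 mol
V = nRT/P = 0.5612 × 0.08206 × 816.15 / 7.44 = 5.052 L

5.05 L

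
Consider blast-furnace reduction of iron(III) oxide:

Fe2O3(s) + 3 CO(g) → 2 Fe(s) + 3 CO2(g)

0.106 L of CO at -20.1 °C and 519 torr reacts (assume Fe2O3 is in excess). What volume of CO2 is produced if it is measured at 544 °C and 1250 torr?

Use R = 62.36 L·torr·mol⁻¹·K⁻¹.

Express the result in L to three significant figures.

0.142 L

n(CO) = PV/RT = (519 × 0.106) / (62.36 × 253.05) = 0.003486 mol
n(CO2) = (3/3) × 0.003486 = 0.003486 mol
V = nRT/P = 0.003486 × 62.36 × 817.15 / 1250 = 0.1421 L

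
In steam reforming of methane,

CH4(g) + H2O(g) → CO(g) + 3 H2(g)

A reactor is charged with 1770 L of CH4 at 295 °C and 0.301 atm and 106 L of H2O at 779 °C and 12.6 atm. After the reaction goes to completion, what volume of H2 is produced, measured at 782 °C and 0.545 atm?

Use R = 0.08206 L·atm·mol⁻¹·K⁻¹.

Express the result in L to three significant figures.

5450 L

n(CH4) = PV/RT = (0.301 × 1770) / (0.08206 × 568.15) = 11.43 mol
n(H2O) = PV/RT = (12.6 × 106) / (0.08206 × 1052.15) = 15.47 mol
For 11.43 mol CH4, stoichiometry requires (1/1) × 11.43 = 11.43 mol H2O; 15.47 mol is available, so CH4 is limiting.
n(H2) = (3/1) × 11.43 = 34.29 mol
V(H2) = nRT/P = 34.29 × 0.08206 × 1055.15 / 0.545 = 5448 L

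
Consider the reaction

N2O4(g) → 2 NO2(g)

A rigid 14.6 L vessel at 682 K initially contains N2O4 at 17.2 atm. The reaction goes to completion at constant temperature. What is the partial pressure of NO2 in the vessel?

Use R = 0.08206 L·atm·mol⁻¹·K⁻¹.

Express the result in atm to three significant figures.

34.4 atm

n(N2O4)₀ = PV/RT = (17.2 × 14.6) / (0.08206 × 682) = 4.487 mol
n(NO2) = (2/1) × 4.487 = 8.974 mol
P(NO2) = nRT/V = 8.974 × 0.08206 × 682 / 14.6 = 34.40 atm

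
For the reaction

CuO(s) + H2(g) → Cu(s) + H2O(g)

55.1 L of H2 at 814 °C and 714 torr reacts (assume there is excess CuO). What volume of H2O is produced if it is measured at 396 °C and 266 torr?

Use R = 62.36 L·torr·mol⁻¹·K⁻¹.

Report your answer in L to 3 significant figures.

n(H2) = PV/RT = (714 × 55.1) / (62.36 × 1087.15) = 0.5803 mol
n(H2O) = (1/1) × 0.5803 = 0.5803 mol
V = nRT/P = 0.5803 × 62.36 × 669.15 / 266 = 91.03 L

91.0 L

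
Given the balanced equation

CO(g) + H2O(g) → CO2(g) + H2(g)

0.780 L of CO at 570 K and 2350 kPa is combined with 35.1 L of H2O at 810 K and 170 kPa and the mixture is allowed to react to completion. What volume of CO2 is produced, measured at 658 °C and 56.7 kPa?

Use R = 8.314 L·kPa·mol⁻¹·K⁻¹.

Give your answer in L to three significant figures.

52.8 L

n(CO) = PV/RT = (2350 × 0.780) / (8.314 × 570) = 0.3868 mol
n(H2O) = PV/RT = (170 × 35.1) / (8.314 × 810) = 0.8861 mol
For 0.3868 mol CO, stoichiometry requires (1/1) × 0.3868 = 0.3868 mol H2O; 0.8861 mol is available, so CO is limiting.
n(CO2) = (1/1) × 0.3868 = 0.3868 mol
V(CO2) = nRT/P = 0.3868 × 8.314 × 931.15 / 56.7 = 52.81 L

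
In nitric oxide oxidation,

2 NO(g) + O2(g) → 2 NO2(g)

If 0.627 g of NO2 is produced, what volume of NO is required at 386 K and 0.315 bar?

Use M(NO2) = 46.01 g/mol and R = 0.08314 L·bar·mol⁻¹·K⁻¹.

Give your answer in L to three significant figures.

1.39 L

n(NO2) = 0.6270 / 46.01 = 0.01363 mol
n(NO) = (2/2) × 0.01363 = 0.01363 mol
V = nRT/P = 0.01363 × 0.08314 × 386 / 0.315 = 1.389 L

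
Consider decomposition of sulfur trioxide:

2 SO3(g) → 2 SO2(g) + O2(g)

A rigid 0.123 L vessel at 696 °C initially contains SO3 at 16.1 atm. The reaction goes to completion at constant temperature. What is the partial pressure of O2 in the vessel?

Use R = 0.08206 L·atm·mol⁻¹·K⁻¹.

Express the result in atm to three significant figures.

8.05 atm

n(SO3)₀ = PV/RT = (16.1 × 0.123) / (0.08206 × 969.15) = 0.02490 mol
n(O2) = (1/2) × 0.02490 = 0.01245 mol
P(O2) = nRT/V = 0.01245 × 0.08206 × 969.15 / 0.123 = 8.050 atm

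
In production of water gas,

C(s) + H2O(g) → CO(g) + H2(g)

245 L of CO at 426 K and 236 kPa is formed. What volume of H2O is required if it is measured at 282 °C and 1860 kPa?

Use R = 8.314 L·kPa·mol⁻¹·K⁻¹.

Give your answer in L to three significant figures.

n(CO) = PV/RT = (236 × 245) / (8.314 × 426) = 16.33 mol
n(H2O) = (1/1) × 16.33 = 16.33 mol
V = nRT/P = 16.33 × 8.314 × 555.15 / 1860 = 40.52 L

40.5 L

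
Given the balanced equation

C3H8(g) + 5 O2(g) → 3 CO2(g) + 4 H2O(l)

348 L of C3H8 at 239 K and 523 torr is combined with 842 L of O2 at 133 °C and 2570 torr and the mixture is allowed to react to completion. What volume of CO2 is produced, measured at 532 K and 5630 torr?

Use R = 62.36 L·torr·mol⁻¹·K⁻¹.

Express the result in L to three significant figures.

216 L

n(C3H8) = PV/RT = (523 × 348) / (62.36 × 239) = 12.21 mol
n(O2) = PV/RT = (2570 × 842) / (62.36 × 406.15) = 85.44 mol
For 12.21 mol C3H8, stoichiometry requires (5/1) × 12.21 = 61.05 mol O2; 85.44 mol is available, so C3H8 is limiting.
n(CO2) = (3/1) × 12.21 = 36.63 mol
V(CO2) = nRT/P = 36.63 × 62.36 × 532 / 5630 = 215.8 L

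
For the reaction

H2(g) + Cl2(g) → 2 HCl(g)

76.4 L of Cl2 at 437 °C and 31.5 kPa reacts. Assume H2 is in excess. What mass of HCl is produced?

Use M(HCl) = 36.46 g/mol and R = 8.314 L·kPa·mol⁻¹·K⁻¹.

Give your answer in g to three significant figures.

29.7 g

n(Cl2) = PV/RT = (31.5 × 76.4) / (8.314 × 710.15) = 0.4076 mol
n(HCl) = (2/1) × 0.4076 = 0.8152 mol
m(HCl) = 0.8152 × 36.46 = 29.72 g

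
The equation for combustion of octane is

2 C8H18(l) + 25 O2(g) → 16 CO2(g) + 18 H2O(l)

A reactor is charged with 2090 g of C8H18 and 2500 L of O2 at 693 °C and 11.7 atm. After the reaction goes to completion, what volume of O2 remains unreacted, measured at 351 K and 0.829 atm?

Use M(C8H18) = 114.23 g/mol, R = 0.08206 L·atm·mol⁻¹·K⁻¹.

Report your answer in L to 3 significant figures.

n(C8H18) = 2090 / 114.23 = 18.30 mol
n(O2) = PV/RT = (11.7 × 2500) / (0.08206 × 966.15) = 368.9 mol
For 18.30 mol C8H18, stoichiometry requires (25/2) × 18.30 = 228.8 mol O2; 368.9 mol is available, so C8H18 is limiting.
n(O2) consumed = (25/2) × 18.30 = 228.8 mol; remaining = 368.9 − 228.8 = 140.1 mol
V(O2) = nRT/P = 140.1 × 0.08206 × 351 / 0.829 = 4868 L

4870 L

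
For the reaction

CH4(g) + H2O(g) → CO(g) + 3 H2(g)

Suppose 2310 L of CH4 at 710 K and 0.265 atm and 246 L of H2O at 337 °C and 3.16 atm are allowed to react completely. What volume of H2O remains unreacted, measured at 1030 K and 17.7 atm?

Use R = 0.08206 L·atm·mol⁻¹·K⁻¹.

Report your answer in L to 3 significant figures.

n(CH4) = PV/RT = (0.265 × 2310) / (0.08206 × 710) = 10.51 mol
n(H2O) = PV/RT = (3.16 × 246) / (0.08206 × 610.15) = 15.53 mol
For 10.51 mol CH4, stoichiometry requires (1/1) × 10.51 = 10.51 mol H2O; 15.53 mol is available, so CH4 is limiting.
n(H2O) consumed = (1/1) × 10.51 = 10.51 mol; remaining = 15.53 − 10.51 = 5.020 mol
V(H2O) = nRT/P = 5.020 × 0.08206 × 1030 / 17.7 = 23.97 L

24.0 L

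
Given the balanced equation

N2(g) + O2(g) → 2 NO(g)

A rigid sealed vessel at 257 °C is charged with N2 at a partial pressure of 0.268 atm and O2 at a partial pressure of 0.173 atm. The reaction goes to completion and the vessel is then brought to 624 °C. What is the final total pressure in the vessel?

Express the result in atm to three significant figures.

At constant V, partial pressures at 257 °C are proportional to moles, so apply stoichiometry directly to pressures.
P(O2) required for 0.268 atm of N2 = (1/1) × 0.268 = 0.2680 atm; available 0.173 atm, so O2 is limiting.
P(N2) remaining = 0.268 − (1/1) × 0.173 = 0.09500 atm
P(gaseous products) = (2)/1 × 0.173 = 0.3460 atm
P_total at 257 °C = 0.09500 + 0.3460 = 0.4410 atm
Scaling to 624 °C: P = 0.4410 × 897.15/530.15 = 0.7463 atm

0.746 atm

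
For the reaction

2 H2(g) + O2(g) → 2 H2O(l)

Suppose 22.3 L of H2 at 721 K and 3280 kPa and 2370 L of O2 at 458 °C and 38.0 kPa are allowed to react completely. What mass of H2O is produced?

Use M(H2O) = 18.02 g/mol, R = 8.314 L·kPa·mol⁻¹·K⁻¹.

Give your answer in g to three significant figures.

220 g

n(H2) = PV/RT = (3280 × 22.3) / (8.314 × 721) = 12.20 mol
n(O2) = PV/RT = (38.0 × 2370) / (8.314 × 731.15) = 14.82 mol
For 12.20 mol H2, stoichiometry requires (1/2) × 12.20 = 6.100 mol O2; 14.82 mol is available, so H2 is limiting.
n(H2O) = (2/2) × 12.20 = 12.20 mol
m(H2O) = 12.20 × 18.02 = 219.8 g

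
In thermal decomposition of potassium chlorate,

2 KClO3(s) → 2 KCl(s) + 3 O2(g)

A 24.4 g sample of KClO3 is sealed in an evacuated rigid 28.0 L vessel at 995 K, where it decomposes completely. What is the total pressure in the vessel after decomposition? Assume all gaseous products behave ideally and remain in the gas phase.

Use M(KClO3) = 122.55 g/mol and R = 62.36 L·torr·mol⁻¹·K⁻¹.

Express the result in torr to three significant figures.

n(KClO3) = 24.4 / 122.55 = 0.1991 mol
n(gas produced) = (3/2) × 0.1991 = 0.2986 mol
P = nRT/V = 0.2986 × 62.36 × 995 / 28.0 = 661.7 torr

662 torr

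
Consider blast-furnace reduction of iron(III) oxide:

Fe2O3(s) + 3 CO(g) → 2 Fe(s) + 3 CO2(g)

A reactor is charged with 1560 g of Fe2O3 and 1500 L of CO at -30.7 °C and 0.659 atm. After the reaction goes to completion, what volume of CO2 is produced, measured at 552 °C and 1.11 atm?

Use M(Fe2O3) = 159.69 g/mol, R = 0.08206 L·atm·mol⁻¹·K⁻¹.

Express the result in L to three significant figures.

1790 L

n(Fe2O3) = 1560 / 159.69 = 9.769 mol
n(CO) = PV/RT = (0.659 × 1500) / (0.08206 × 242.45) = 49.68 mol
For 9.769 mol Fe2O3, stoichiometry requires (3/1) × 9.769 = 29.31 mol CO; 49.68 mol is available, so Fe2O3 is limiting.
n(CO2) = (3/1) × 9.769 = 29.31 mol
V(CO2) = nRT/P = 29.31 × 0.08206 × 825.15 / 1.11 = 1788 L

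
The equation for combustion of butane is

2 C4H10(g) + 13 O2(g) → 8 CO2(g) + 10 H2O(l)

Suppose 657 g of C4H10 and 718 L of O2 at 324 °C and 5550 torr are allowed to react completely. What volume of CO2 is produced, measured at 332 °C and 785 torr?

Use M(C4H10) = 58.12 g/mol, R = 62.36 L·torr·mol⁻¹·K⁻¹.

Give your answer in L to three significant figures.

2170 L

n(C4H10) = 657 / 58.12 = 11.30 mol
n(O2) = PV/RT = (5550 × 718) / (62.36 × 597.15) = 107.0 mol
For 11.30 mol C4H10, stoichiometry requires (13/2) × 11.30 = 73.45 mol O2; 107.0 mol is available, so C4H10 is limiting.
n(CO2) = (8/2) × 11.30 = 45.20 mol
V(CO2) = nRT/P = 45.20 × 62.36 × 605.15 / 785 = 2173 L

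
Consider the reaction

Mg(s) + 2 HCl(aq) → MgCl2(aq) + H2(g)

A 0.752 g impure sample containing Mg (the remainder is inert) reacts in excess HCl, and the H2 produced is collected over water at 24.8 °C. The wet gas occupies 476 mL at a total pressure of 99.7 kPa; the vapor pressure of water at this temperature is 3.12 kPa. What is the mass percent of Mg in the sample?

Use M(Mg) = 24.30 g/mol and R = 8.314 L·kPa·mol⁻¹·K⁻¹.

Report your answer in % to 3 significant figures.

P(H2) = 99.7 − 3.12 = 96.58 kPa
n(H2) = PV/RT = (96.58 × 0.4760) / (8.314 × 297.95) = 0.01856 mol
n(Mg) = (1/1) × 0.01856 = 0.01856 mol
m(Mg) = 0.01856 × 24.30 = 0.4510 g
%Mg = 0.4510 / 0.752 × 100 = 59.97%

60.0 %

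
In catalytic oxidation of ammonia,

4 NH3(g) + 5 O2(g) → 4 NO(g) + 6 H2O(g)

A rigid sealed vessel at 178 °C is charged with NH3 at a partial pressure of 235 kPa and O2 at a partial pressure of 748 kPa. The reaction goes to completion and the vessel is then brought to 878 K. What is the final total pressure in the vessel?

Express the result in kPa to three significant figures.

Because the vessel is rigid and T is held at 178 °C, work the stoichiometry in partial pressures (P_i = n_iRT/V).
P(O2) required for 235 kPa of NH3 = (5/4) × 235 = 293.8 kPa; available 748 kPa, so NH3 is limiting.
P(O2) remaining = 748 − (5/4) × 235 = 454.2 kPa
P(gaseous products) = (4+6)/4 × 235 = 587.5 kPa
P_total at 178 °C = 454.2 + 587.5 = 1042 kPa
Scaling to 878 K: P = 1042 × 878/451.15 = 2028 kPa

2030 kPa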